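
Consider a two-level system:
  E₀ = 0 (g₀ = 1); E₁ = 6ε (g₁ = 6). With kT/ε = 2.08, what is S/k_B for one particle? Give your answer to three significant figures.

1.01

Eᵢ/kT = 0, 2.8846.
Z = Σ gᵢe^(−Eᵢ/kT) = 1·e^(−0) + 6·e^(−2.8846) = 1.0000 + 0.33526 = 1.3353.
⟨E⟩ = Σ EᵢPᵢ = 1.5064 ε.
S/k_B = ln Z + ⟨E⟩/kT = ln(1.3353) + 1.5064/2.08 = 0.28916 + 0.72423 = 1.01.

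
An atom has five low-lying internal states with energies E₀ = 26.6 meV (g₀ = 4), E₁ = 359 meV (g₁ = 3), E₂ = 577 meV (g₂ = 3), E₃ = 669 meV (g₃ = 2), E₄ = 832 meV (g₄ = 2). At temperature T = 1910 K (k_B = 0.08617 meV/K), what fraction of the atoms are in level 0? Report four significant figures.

0.8773

k_BT = 0.08617 × 1910 K = 164.585 meV.
Eᵢ/kT = 0.161619, 2.18124, 3.50579, 4.06477, 5.05514.
Z = Σ gᵢe^(−Eᵢ/kT) = 4·e^(−0.161619) + 3·e^(−2.18124) + 3·e^(−3.50579) + 2·e^(−4.06477) + 2·e^(−5.05514) = 3.40306 + 0.338704 + 0.0900691 + 0.0343339 + 0.0127529 = 3.87892.
P₀ = g₀ e^(−E₀/kT) / Z = 3.40306/3.87892 = 0.8773.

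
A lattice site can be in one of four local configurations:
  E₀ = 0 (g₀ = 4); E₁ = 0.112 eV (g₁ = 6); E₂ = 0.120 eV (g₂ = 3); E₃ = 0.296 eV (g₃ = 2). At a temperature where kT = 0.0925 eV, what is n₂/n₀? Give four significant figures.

n₂/n₀ = (g₂/g₀) exp[−(E₂−E₀)/kT] = (3/4) × exp(−(0.120 eV)/(0.0925 eV)) = (3/4) × exp(-1.29730) = 0.2050.

0.2050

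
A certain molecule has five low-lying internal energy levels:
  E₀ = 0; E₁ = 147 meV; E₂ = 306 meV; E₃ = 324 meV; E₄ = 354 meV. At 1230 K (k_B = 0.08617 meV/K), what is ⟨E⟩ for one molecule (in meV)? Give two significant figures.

59 meV

k_BT = 0.08617 × 1230 K = 106.0 meV.
Eᵢ/kT = 0, 1.387, 2.887, 3.057, 3.340.
Z = Σ e^(−Eᵢ/kT) = e^(−0) + e^(−1.387) + e^(−2.887) + e^(−3.057) + e^(−3.340) = 1.000 + 0.2498 + 0.05574 + 0.04703 + 0.03544 = 1.388.
⟨E⟩ = Σ Eᵢ e^(−Eᵢ/kT) / Z = (0·1.000 + 147·0.2498 + 306·0.05574 + 324·0.04703 + 354·0.03544) / 1.388 = 59 meV.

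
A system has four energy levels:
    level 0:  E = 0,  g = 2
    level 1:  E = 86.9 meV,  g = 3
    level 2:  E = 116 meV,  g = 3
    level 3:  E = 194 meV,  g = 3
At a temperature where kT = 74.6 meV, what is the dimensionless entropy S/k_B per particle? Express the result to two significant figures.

2.0

Eᵢ/kT = 0, 1.165, 1.555, 2.601.
Z = Σ gᵢe^(−Eᵢ/kT) = 2·e^(−0) + 3·e^(−1.165) + 3·e^(−1.555) + 3·e^(−2.601) = 2.000 + 0.9358 + 0.6336 + 0.2226 = 3.792.
⟨E⟩ = Σ EᵢPᵢ = 52.22 meV.
S/k_B = ln Z + ⟨E⟩/kT = ln(3.792) + 52.22/74.6 = 1.333 + 0.7000 = 2.0.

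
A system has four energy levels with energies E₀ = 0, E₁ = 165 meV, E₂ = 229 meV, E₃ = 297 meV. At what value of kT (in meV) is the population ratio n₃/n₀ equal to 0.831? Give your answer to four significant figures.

n₃/n₀ = exp[−(E₃−E₀)/kT] = 0.831.
⇒ (E₃−E₀)/kT = ln(1/0.831) = ln(1.20337) = 0.185126.
kT = 297 meV / 0.185126 = 1604 meV.

1604 meV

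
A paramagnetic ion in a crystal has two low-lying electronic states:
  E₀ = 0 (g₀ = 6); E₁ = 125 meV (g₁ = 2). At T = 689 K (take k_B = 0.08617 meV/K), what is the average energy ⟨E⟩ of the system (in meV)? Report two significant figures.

k_BT = 0.08617 × 689 K = 59.37 meV.
Eᵢ/kT = 0, 2.105.
Z = Σ gᵢe^(−Eᵢ/kT) = 6·e^(−0) + 2·e^(−2.105) = 6.000 + 0.2437 = 6.244.
⟨E⟩ = Σ Eᵢ gᵢe^(−Eᵢ/kT) / Z = (0·6.000 + 125·0.2437) / 6.244 = 4.9 meV.

4.9 meV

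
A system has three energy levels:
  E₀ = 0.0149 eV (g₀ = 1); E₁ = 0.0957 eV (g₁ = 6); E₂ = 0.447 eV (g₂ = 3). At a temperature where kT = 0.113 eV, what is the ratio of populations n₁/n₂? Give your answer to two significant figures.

n₁/n₂ = (g₁/g₂) exp[−(E₁−E₂)/kT] = (6/3) × exp(−(-0.3513 eV)/(0.113 eV)) = (6/3) × exp(3.109) = 45.

45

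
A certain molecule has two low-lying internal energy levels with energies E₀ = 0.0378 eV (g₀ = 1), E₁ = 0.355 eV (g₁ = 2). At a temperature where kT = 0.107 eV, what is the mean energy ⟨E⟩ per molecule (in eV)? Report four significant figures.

Eᵢ/kT = 0.353271, 3.31776.
Z = Σ gᵢe^(−Eᵢ/kT) = 1·e^(−0.353271) + 2·e^(−3.31776) = 0.702387 + 0.0724678 = 0.774855.
⟨E⟩ = Σ Eᵢ gᵢe^(−Eᵢ/kT) / Z = (0.0378·0.702387 + 0.355·0.0724678) / 0.774855 = 0.06747 eV.

0.06747 eV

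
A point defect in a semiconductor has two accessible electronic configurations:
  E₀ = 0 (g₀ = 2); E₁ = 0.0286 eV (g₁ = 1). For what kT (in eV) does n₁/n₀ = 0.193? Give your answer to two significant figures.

n₁/n₀ = (g₁/g₀) exp[−(E₁−E₀)/kT] = 0.193.
⇒ (E₁−E₀)/kT = ln((1/2)/0.193) = ln(2.591) = 0.9520.
kT = 0.0286 eV / 0.9520 = 0.030 eV.

0.030 eV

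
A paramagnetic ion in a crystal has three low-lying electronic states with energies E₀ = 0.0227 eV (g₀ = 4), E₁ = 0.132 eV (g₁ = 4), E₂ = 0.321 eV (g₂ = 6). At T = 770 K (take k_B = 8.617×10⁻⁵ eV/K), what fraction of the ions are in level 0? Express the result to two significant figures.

k_BT = 8.617×10⁻⁵ × 770 K = 0.06635 eV.
Eᵢ/kT = 0.3421, 1.989, 4.838.
Z = Σ gᵢe^(−Eᵢ/kT) = 4·e^(−0.3421) + 4·e^(−1.989) + 6·e^(−4.838) = 2.841 + 0.5473 + 0.04754 = 3.436.
P₀ = g₀ e^(−E₀/kT) / Z = 2.841/3.436 = 0.83.

0.83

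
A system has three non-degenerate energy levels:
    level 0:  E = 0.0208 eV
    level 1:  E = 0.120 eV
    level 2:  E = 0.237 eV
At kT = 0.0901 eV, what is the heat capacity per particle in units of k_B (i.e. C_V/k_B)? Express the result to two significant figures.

Eᵢ/kT = 0.2309, 1.332, 2.630.
Z = Σ e^(−Eᵢ/kT) = e^(−0.2309) + e^(−1.332) + e^(−2.630) = 0.7938 + 0.2639 + 0.07208 = 1.130.
⟨E⟩ = 0.05775 eV, ⟨E²⟩ = 0.007250 eV².
C_V/k_B = (⟨E²⟩ − ⟨E⟩²)/(kT)² = (0.007250 − 0.003335)/0.008118 = 0.48.

0.48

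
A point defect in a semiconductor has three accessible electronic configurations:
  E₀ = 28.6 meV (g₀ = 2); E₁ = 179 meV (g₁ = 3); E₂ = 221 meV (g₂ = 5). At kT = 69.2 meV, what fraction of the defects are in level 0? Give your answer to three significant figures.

0.754

Eᵢ/kT = 0.41329, 2.5867, 3.1936.
Z = Σ gᵢe^(−Eᵢ/kT) = 2·e^(−0.41329) + 3·e^(−2.5867) + 5·e^(−3.1936) = 1.3229 + 0.22580 + 0.20512 = 1.7538.
P₀ = g₀ e^(−E₀/kT) / Z = 1.3229/1.7538 = 0.754.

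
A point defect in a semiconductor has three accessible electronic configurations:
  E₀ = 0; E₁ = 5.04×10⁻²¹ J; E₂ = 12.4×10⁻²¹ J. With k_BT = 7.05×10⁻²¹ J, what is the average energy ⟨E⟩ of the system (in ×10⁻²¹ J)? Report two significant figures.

2.8 ×10⁻²¹ J

Eᵢ/kT = 0, 0.7149, 1.759.
Z = Σ e^(−Eᵢ/kT) = e^(−0) + e^(−0.7149) + e^(−1.759) = 1.000 + 0.4892 + 0.1722 = 1.661.
⟨E⟩ = Σ Eᵢ e^(−Eᵢ/kT) / Z = (0·1.000 + 5.04·0.4892 + 12.4·0.1722) / 1.661 = 2.8 ×10⁻²¹ J.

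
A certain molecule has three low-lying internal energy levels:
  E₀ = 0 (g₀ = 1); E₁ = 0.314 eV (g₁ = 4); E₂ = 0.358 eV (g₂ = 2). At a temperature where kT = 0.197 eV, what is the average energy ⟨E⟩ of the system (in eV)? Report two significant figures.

0.17 eV

Eᵢ/kT = 0, 1.594, 1.817.
Z = Σ gᵢe^(−Eᵢ/kT) = 1·e^(−0) + 4·e^(−1.594) + 2·e^(−1.817) = 1.000 + 0.8124 + 0.3250 = 2.137.
⟨E⟩ = Σ Eᵢ gᵢe^(−Eᵢ/kT) / Z = (0·1.000 + 0.314·0.8124 + 0.358·0.3250) / 2.137 = 0.17 eV.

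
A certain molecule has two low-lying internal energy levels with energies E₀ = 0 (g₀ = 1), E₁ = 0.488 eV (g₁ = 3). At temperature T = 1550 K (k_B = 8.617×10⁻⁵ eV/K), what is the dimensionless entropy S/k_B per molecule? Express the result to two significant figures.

0.34

k_BT = 8.617×10⁻⁵ × 1550 K = 0.1336 eV.
Eᵢ/kT = 0, 3.653.
Z = Σ gᵢe^(−Eᵢ/kT) = 1·e^(−0) + 3·e^(−3.653) = 1.000 + 0.07774 = 1.078.
⟨E⟩ = Σ EᵢPᵢ = 0.03519 eV.
S/k_B = ln Z + ⟨E⟩/kT = ln(1.078) + 0.03519/0.1336 = 0.07511 + 0.2634 = 0.34.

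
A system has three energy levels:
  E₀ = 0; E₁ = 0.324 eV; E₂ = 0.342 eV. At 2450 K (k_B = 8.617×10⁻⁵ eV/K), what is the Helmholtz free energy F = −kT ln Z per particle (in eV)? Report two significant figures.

k_BT = 8.617×10⁻⁵ × 2450 K = 0.2111 eV.
Eᵢ/kT = 0, 1.535, 1.620.
Z = Σ e^(−Eᵢ/kT) = e^(−0) + e^(−1.535) + e^(−1.620) = 1.000 + 0.2155 + 0.1979 = 1.413.
F = −kT ln Z = −0.2111 × ln(1.413) = −0.2111 × 0.3457 = -0.073 eV.

-0.073 eV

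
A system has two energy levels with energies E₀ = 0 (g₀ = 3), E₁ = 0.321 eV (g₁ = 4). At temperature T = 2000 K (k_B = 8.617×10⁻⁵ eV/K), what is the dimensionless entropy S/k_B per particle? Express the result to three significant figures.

1.61

k_BT = 8.617×10⁻⁵ × 2000 K = 0.17234 eV.
Eᵢ/kT = 0, 1.8626.
Z = Σ gᵢe^(−Eᵢ/kT) = 3·e^(−0) + 4·e^(−1.8626) = 3.0000 + 0.62107 = 3.6211.
⟨E⟩ = Σ EᵢPᵢ = 0.055056 eV.
S/k_B = ln Z + ⟨E⟩/kT = ln(3.6211) + 0.055056/0.17234 = 1.2868 + 0.31946 = 1.61.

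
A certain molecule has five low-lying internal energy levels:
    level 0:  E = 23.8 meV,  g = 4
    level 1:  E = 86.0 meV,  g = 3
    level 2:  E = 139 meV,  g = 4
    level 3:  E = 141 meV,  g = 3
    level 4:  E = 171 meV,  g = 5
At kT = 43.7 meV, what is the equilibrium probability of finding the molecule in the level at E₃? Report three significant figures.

Eᵢ/kT = 0.54462, 1.9680, 3.1808, 3.2265, 3.9130.
Z = Σ gᵢe^(−Eᵢ/kT) = 4·e^(−0.54462) + 3·e^(−1.9680) + 4·e^(−3.1808) + 3·e^(−3.2265) + 5·e^(−3.9130) = 2.3202 + 0.41921 + 0.16621 + 0.11909 + 0.099902 = 3.1246.
P₃ = g₃ e^(−E₃/kT) / Z = 0.11909/3.1246 = 0.0381.

0.0381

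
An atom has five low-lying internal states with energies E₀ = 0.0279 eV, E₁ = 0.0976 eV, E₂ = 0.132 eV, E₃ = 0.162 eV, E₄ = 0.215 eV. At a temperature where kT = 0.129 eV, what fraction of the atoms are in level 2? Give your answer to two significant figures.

0.17

Eᵢ/kT = 0.2163, 0.7566, 1.023, 1.256, 1.667.
Z = Σ e^(−Eᵢ/kT) = e^(−0.2163) + e^(−0.7566) + e^(−1.023) + e^(−1.256) + e^(−1.667) = 0.8055 + 0.4693 + 0.3595 + 0.2848 + 0.1888 = 2.108.
P₂ = e^(−E₂/kT) / Z = 0.3595/2.108 = 0.17.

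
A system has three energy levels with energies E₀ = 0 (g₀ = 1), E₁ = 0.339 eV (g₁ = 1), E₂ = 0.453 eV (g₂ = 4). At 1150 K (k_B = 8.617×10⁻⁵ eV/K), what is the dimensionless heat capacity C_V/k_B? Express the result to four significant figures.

k_BT = 8.617×10⁻⁵ × 1150 K = 0.0990955 eV.
Eᵢ/kT = 0, 3.42094, 4.57135.
Z = Σ gᵢe^(−Eᵢ/kT) = 1·e^(−0) + 1·e^(−3.42094) + 4·e^(−4.57135) = 1.00000 + 0.0326817 + 0.0413759 = 1.07406.
⟨E⟩ = 0.0277660 eV, ⟨E²⟩ = 0.0114021 eV².
C_V/k_B = (⟨E²⟩ − ⟨E⟩²)/(kT)² = (0.0114021 − 0.000770951)/0.00981992 = 1.083.

1.083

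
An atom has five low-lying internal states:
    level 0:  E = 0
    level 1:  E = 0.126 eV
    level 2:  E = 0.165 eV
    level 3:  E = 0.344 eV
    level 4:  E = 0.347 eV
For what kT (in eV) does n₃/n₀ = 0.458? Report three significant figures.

n₃/n₀ = exp[−(E₃−E₀)/kT] = 0.458.
⇒ (E₃−E₀)/kT = ln(1/0.458) = ln(2.1834) = 0.78088.
kT = 0.344 eV / 0.78088 = 0.441 eV.

0.441 eV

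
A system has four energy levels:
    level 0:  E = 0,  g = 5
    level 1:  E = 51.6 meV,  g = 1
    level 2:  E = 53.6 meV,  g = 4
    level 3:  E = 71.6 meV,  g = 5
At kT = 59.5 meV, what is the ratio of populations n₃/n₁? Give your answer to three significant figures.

n₃/n₁ = (g₃/g₁) exp[−(E₃−E₁)/kT] = (5/1) × exp(−(20.0 meV)/(59.5 meV)) = (5/1) × exp(-0.33613) = 3.57.

3.57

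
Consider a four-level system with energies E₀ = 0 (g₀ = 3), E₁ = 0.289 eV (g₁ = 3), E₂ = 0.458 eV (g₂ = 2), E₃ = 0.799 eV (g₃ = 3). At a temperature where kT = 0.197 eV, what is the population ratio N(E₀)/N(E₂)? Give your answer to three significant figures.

n₀/n₂ = (g₀/g₂) exp[−(E₀−E₂)/kT] = (3/2) × exp(−(-0.458 eV)/(0.197 eV)) = (3/2) × exp(2.3249) = 15.3.

15.3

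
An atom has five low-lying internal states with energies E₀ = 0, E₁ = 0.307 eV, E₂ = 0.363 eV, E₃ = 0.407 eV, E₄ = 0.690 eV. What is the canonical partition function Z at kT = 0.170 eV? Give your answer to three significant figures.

Z = 1.39

Eᵢ/kT = 0, 1.8059, 2.1353, 2.3941, 4.0588.
Z = Σ e^(−Eᵢ/kT) = e^(−0) + e^(−1.8059) + e^(−2.1353) + e^(−2.3941) + e^(−4.0588) = 1.0000 + 0.16433 + 0.11821 + 0.091255 + 0.017270 = 1.3911.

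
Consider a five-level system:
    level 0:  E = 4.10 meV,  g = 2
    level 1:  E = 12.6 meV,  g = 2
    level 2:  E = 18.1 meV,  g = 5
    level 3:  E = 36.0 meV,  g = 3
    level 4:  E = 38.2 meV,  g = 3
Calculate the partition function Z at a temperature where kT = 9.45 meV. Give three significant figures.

Eᵢ/kT = 0.43386, 1.3333, 1.9153, 3.8095, 4.0423.
Z = Σ gᵢe^(−Eᵢ/kT) = 2·e^(−0.43386) + 2·e^(−1.3333) + 5·e^(−1.9153) + 3·e^(−3.8095) + 3·e^(−4.0423) = 1.2960 + 0.52721 + 0.73649 + 0.066478 + 0.052671 = 2.6788.

Z = 2.68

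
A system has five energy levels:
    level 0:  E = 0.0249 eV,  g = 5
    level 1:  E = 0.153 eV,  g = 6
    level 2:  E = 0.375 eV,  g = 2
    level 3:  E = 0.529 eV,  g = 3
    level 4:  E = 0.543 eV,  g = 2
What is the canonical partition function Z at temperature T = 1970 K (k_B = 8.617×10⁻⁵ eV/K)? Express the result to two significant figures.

k_BT = 8.617×10⁻⁵ × 1970 K = 0.1698 eV.
Eᵢ/kT = 0.1466, 0.9011, 2.208, 3.115, 3.198.
Z = Σ gᵢe^(−Eᵢ/kT) = 5·e^(−0.1466) + 6·e^(−0.9011) + 2·e^(−2.208) + 3·e^(−3.115) + 2·e^(−3.198) = 4.318 + 2.437 + 0.2198 + 0.1331 + 0.08169 = 7.190.

Z = 7.2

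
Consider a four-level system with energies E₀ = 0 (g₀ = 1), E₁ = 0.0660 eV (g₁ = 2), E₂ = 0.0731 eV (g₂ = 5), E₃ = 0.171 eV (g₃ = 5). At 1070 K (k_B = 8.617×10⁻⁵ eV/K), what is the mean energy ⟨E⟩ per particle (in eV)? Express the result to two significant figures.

0.072 eV

k_BT = 8.617×10⁻⁵ × 1070 K = 0.09220 eV.
Eᵢ/kT = 0, 0.7158, 0.7928, 1.855.
Z = Σ gᵢe^(−Eᵢ/kT) = 1·e^(−0) + 2·e^(−0.7158) + 5·e^(−0.7928) + 5·e^(−1.855) = 1.000 + 0.9776 + 2.263 + 0.7823 = 5.023.
⟨E⟩ = Σ Eᵢ gᵢe^(−Eᵢ/kT) / Z = (0·1.000 + 0.0660·0.9776 + 0.0731·2.263 + 0.171·0.7823) / 5.023 = 0.072 eV.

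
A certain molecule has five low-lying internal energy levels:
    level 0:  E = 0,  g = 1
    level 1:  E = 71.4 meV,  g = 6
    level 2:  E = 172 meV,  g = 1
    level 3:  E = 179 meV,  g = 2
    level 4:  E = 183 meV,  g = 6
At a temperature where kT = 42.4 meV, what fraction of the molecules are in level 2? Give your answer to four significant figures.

Eᵢ/kT = 0, 1.68396, 4.05660, 4.22170, 4.31604.
Z = Σ gᵢe^(−Eᵢ/kT) = 1·e^(−0) + 6·e^(−1.68396) + 1·e^(−4.05660) + 2·e^(−4.22170) + 6·e^(−4.31604) = 1.00000 + 1.11382 + 0.0173078 + 0.0293474 + 0.0801159 = 2.24059.
P₂ = g₂ e^(−E₂/kT) / Z = 0.0173078/2.24059 = 0.007725.

0.007725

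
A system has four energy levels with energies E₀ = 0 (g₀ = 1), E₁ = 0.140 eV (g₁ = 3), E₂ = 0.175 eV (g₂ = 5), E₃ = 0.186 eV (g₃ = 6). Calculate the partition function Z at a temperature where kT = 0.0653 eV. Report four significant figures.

Z = 2.042

Eᵢ/kT = 0, 2.14395, 2.67994, 2.84839.
Z = Σ gᵢe^(−Eᵢ/kT) = 1·e^(−0) + 3·e^(−2.14395) + 5·e^(−2.67994) + 6·e^(−2.84839) = 1.00000 + 0.351573 + 0.342836 + 0.347625 = 2.04203.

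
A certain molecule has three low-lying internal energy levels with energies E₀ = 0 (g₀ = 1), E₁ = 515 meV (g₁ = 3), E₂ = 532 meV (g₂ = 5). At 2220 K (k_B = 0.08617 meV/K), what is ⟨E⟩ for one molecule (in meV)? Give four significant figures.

k_BT = 0.08617 × 2220 K = 191.297 meV.
Eᵢ/kT = 0, 2.69215, 2.78102.
Z = Σ gᵢe^(−Eᵢ/kT) = 1·e^(−0) + 3·e^(−2.69215) + 5·e^(−2.78102) = 1.00000 + 0.203205 + 0.309876 = 1.51308.
⟨E⟩ = Σ Eᵢ gᵢe^(−Eᵢ/kT) / Z = (0·1.00000 + 515·0.203205 + 532·0.309876) / 1.51308 = 178.1 meV.

178.1 meV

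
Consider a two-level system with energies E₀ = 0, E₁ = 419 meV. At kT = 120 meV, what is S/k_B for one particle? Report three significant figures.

Eᵢ/kT = 0, 3.4917.
Z = Σ e^(−Eᵢ/kT) = e^(−0) + e^(−3.4917) = 1.0000 + 0.030449 = 1.0304.
⟨E⟩ = Σ EᵢPᵢ = 12.382 meV.
S/k_B = ln Z + ⟨E⟩/kT = ln(1.0304) + 12.382/120 = 0.029947 + 0.10318 = 0.133.

0.133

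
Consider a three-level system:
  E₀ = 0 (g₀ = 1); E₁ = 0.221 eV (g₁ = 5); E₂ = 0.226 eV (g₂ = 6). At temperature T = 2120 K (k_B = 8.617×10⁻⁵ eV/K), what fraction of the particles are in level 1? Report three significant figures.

k_BT = 8.617×10⁻⁵ × 2120 K = 0.18268 eV.
Eᵢ/kT = 0, 1.2098, 1.2371.
Z = Σ gᵢe^(−Eᵢ/kT) = 1·e^(−0) + 5·e^(−1.2098) + 6·e^(−1.2371) = 1.0000 + 1.4913 + 1.7413 = 4.2326.
P₁ = g₁ e^(−E₁/kT) / Z = 1.4913/4.2326 = 0.352.

0.352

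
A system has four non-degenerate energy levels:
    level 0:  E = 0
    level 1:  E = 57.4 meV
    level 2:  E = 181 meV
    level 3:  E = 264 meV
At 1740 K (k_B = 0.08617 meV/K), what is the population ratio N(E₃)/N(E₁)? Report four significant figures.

0.2521

k_BT = 0.08617 × 1740 K = 149.936 meV.
n₃/n₁ = exp[−(E₃−E₁)/kT] = exp(−(206.6 meV)/(149.936 meV)) = exp(-1.37792) = 0.2521.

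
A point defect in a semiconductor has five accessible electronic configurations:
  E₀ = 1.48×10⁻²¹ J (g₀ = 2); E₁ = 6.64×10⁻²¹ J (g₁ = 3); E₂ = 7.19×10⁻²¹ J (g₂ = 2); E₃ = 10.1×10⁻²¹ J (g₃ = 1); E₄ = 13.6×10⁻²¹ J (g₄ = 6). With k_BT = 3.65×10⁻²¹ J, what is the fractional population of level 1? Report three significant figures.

Eᵢ/kT = 0.40548, 1.8192, 1.9699, 2.7671, 3.7260.
Z = Σ gᵢe^(−Eᵢ/kT) = 2·e^(−0.40548) + 3·e^(−1.8192) + 2·e^(−1.9699) + 1·e^(−2.7671) + 6·e^(−3.7260) = 1.3333 + 0.48647 + 0.27894 + 0.062844 + 0.14453 = 2.3061.
P₁ = g₁ e^(−E₁/kT) / Z = 0.48647/2.3061 = 0.211.

0.211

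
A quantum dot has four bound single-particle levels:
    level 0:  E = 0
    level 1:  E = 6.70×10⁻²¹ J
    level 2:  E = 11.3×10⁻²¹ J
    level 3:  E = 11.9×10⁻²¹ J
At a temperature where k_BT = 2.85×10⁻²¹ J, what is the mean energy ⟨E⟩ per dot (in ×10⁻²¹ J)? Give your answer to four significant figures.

0.9168 ×10⁻²¹ J

Eᵢ/kT = 0, 2.35088, 3.96491, 4.17544.
Z = Σ e^(−Eᵢ/kT) = e^(−0) + e^(−2.35088) + e^(−3.96491) + e^(−4.17544) = 1.00000 + 0.0952853 + 0.0189697 + 0.0153684 = 1.12962.
⟨E⟩ = Σ Eᵢ e^(−Eᵢ/kT) / Z = (0·1.00000 + 6.70·0.0952853 + 11.3·0.0189697 + 11.9·0.0153684) / 1.12962 = 0.9168 ×10⁻²¹ J.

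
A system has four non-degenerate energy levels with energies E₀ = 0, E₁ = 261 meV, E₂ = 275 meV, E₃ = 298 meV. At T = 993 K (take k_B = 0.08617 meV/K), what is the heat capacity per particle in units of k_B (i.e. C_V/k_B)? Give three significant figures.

k_BT = 0.08617 × 993 K = 85.567 meV.
Eᵢ/kT = 0, 3.0502, 3.2139, 3.4827.
Z = Σ e^(−Eᵢ/kT) = e^(−0) + e^(−3.0502) + e^(−3.2139) + e^(−3.4827) = 1.0000 + 0.047349 + 0.040200 + 0.030724 = 1.1183.
⟨E⟩ = 29.124 meV, ⟨E²⟩ = 8042.6 meV².
C_V/k_B = (⟨E²⟩ − ⟨E⟩²)/(kT)² = (8042.6 − 848.21)/7321.7 = 0.983.

0.983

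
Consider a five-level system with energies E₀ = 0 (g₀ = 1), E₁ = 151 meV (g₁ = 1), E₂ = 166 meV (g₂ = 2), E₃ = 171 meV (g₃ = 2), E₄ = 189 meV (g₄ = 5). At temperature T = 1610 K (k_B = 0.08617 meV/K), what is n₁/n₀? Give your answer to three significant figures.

0.337

k_BT = 0.08617 × 1610 K = 138.73 meV.
n₁/n₀ = (g₁/g₀) exp[−(E₁−E₀)/kT] = (1/1) × exp(−(151 meV)/(138.73 meV)) = (1/1) × exp(-1.0884) = 0.337.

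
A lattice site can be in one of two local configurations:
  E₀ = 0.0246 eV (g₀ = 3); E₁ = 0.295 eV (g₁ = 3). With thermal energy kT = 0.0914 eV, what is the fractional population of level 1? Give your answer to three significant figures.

0.0493

Eᵢ/kT = 0.26915, 3.2276.
Z = Σ gᵢe^(−Eᵢ/kT) = 3·e^(−0.26915) + 3·e^(−3.2276) = 2.2921 + 0.11896 = 2.4111.
P₁ = g₁ e^(−E₁/kT) / Z = 0.11896/2.4111 = 0.0493.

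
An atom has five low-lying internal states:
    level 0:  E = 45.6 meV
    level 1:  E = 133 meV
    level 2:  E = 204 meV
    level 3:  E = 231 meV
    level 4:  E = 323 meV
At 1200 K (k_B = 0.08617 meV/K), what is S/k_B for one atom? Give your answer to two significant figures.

1.3

k_BT = 0.08617 × 1200 K = 103.4 meV.
Eᵢ/kT = 0.4410, 1.286, 1.973, 2.234, 3.124.
Z = Σ e^(−Eᵢ/kT) = e^(−0.4410) + e^(−1.286) + e^(−1.973) + e^(−2.234) + e^(−3.124) = 0.6434 + 0.2764 + 0.1390 + 0.1071 + 0.04398 = 1.210.
⟨E⟩ = Σ EᵢPᵢ = 110.2 meV.
S/k_B = ln Z + ⟨E⟩/kT = ln(1.210) + 110.2/103.4 = 0.1906 + 1.066 = 1.3.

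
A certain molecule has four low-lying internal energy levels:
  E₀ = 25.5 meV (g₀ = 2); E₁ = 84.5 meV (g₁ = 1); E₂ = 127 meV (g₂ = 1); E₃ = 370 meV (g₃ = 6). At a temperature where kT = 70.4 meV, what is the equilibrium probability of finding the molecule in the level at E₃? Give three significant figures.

Eᵢ/kT = 0.36222, 1.2003, 1.8040, 5.2557.
Z = Σ gᵢe^(−Eᵢ/kT) = 2·e^(−0.36222) + 1·e^(−1.2003) + 1·e^(−1.8040) + 6·e^(−5.2557) = 1.3923 + 0.30110 + 0.16464 + 0.031306 = 1.8893.
P₃ = g₃ e^(−E₃/kT) / Z = 0.031306/1.8893 = 0.0166.

0.0166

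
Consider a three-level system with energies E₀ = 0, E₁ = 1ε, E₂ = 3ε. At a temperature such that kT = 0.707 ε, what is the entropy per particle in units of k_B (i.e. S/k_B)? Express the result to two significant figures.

0.55

Eᵢ/kT = 0, 1.414, 4.243.
Z = Σ e^(−Eᵢ/kT) = e^(−0) + e^(−1.414) + e^(−4.243) = 1.000 + 0.2432 + 0.01436 = 1.258.
⟨E⟩ = Σ EᵢPᵢ = 0.2276 ε.
S/k_B = ln Z + ⟨E⟩/kT = ln(1.258) + 0.2276/0.707 = 0.2295 + 0.3219 = 0.55.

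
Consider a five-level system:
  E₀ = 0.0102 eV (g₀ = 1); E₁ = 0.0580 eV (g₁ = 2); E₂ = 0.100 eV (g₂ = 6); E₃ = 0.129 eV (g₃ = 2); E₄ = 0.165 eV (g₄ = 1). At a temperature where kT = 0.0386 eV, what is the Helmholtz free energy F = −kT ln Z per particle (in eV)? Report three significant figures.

-0.0215 eV

Eᵢ/kT = 0.26425, 1.5026, 2.5907, 3.3420, 4.2746.
Z = Σ gᵢe^(−Eᵢ/kT) = 1·e^(−0.26425) + 2·e^(−1.5026) + 6·e^(−2.5907) + 2·e^(−3.3420) + 1·e^(−4.2746) = 0.76778 + 0.44510 + 0.44981 + 0.070732 + 0.013918 = 1.7473.
F = −kT ln Z = −0.0386 × ln(1.7473) = −0.0386 × 0.55807 = -0.0215 eV.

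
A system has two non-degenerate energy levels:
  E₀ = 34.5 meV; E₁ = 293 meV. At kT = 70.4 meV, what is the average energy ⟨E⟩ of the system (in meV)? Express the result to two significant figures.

Eᵢ/kT = 0.4901, 4.162.
Z = Σ e^(−Eᵢ/kT) = e^(−0.4901) + e^(−4.162) = 0.6126 + 0.01558 = 0.6282.
⟨E⟩ = Σ Eᵢ e^(−Eᵢ/kT) / Z = (34.5·0.6126 + 293·0.01558) / 0.6282 = 41 meV.

41 meV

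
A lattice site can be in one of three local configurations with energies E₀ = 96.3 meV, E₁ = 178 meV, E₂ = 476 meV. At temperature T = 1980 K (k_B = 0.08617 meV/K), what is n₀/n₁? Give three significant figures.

1.61

k_BT = 0.08617 × 1980 K = 170.62 meV.
n₀/n₁ = exp[−(E₀−E₁)/kT] = exp(−(-81.7 meV)/(170.62 meV)) = exp(0.47884) = 1.61.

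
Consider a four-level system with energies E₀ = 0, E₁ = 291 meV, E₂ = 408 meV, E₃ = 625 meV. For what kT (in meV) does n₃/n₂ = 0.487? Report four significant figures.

301.6 meV

n₃/n₂ = exp[−(E₃−E₂)/kT] = 0.487.
⇒ (E₃−E₂)/kT = ln(1/0.487) = ln(2.05339) = 0.719492.
kT = 217 meV / 0.719492 = 301.6 meV.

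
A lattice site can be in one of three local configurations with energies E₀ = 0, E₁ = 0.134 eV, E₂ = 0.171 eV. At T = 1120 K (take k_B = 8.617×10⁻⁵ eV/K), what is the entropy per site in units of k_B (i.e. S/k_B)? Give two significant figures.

0.81

k_BT = 8.617×10⁻⁵ × 1120 K = 0.09651 eV.
Eᵢ/kT = 0, 1.388, 1.772.
Z = Σ e^(−Eᵢ/kT) = e^(−0) + e^(−1.388) + e^(−1.772) = 1.000 + 0.2496 + 0.1700 = 1.420.
⟨E⟩ = Σ EᵢPᵢ = 0.04403 eV.
S/k_B = ln Z + ⟨E⟩/kT = ln(1.420) + 0.04403/0.09651 = 0.3507 + 0.4562 = 0.81.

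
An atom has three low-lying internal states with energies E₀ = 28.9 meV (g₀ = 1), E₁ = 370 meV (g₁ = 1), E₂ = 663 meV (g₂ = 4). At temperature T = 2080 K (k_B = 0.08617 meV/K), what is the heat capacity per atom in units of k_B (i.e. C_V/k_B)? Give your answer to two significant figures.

1.3

k_BT = 0.08617 × 2080 K = 179.2 meV.
Eᵢ/kT = 0.1613, 2.065, 3.700.
Z = Σ gᵢe^(−Eᵢ/kT) = 1·e^(−0.1613) + 1·e^(−2.065) + 4·e^(−3.700) = 0.8510 + 0.1268 + 0.09889 = 1.077.
⟨E⟩ = 127.3 meV, ⟨E²⟩ = 57140 meV².
C_V/k_B = (⟨E²⟩ − ⟨E⟩²)/(kT)² = (57140 − 16210)/32110 = 1.3.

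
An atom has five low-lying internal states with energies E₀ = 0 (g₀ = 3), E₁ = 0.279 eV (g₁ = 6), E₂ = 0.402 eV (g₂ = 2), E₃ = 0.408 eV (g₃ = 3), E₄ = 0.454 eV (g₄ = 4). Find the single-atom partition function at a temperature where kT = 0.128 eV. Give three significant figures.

Z = 4.00

Eᵢ/kT = 0, 2.1797, 3.1406, 3.1875, 3.5469.
Z = Σ gᵢe^(−Eᵢ/kT) = 3·e^(−0) + 6·e^(−2.1797) + 2·e^(−3.1406) + 3·e^(−3.1875) + 4·e^(−3.5469) = 3.0000 + 0.67845 + 0.086514 + 0.12382 + 0.11526 = 4.0040.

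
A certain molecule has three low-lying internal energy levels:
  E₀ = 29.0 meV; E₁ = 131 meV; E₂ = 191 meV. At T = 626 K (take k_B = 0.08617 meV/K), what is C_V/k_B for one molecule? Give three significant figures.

0.691

k_BT = 0.08617 × 626 K = 53.942 meV.
Eᵢ/kT = 0.53761, 2.4285, 3.5408.
Z = Σ e^(−Eᵢ/kT) = e^(−0.53761) + e^(−2.4285) + e^(−3.5408) = 0.58414 + 0.088169 + 0.028990 = 0.70130.
⟨E⟩ = 48.520 meV, ⟨E²⟩ = 4366.1 meV².
C_V/k_B = (⟨E²⟩ − ⟨E⟩²)/(kT)² = (4366.1 − 2354.2)/2909.7 = 0.691.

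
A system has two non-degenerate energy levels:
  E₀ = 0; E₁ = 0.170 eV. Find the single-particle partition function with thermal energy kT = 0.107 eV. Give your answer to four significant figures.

Eᵢ/kT = 0, 1.58879.
Z = Σ e^(−Eᵢ/kT) = e^(−0) + e^(−1.58879) = 1.00000 + 0.204173 = 1.20417.

Z = 1.204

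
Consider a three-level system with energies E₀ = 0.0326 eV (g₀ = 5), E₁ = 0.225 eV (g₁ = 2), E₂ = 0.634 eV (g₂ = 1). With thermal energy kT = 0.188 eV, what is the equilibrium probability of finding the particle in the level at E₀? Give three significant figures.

Eᵢ/kT = 0.17340, 1.1968, 3.3723.
Z = Σ gᵢe^(−Eᵢ/kT) = 5·e^(−0.17340) + 2·e^(−1.1968) + 1·e^(−3.3723) = 4.2040 + 0.60432 + 0.034311 = 4.8426.
P₀ = g₀ e^(−E₀/kT) / Z = 4.2040/4.8426 = 0.868.

0.868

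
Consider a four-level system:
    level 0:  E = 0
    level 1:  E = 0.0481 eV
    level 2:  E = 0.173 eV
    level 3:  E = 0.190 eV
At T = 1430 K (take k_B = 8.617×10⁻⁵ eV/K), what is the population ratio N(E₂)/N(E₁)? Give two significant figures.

0.36

k_BT = 8.617×10⁻⁵ × 1430 K = 0.1232 eV.
n₂/n₁ = exp[−(E₂−E₁)/kT] = exp(−(0.1249 eV)/(0.1232 eV)) = exp(-1.014) = 0.36.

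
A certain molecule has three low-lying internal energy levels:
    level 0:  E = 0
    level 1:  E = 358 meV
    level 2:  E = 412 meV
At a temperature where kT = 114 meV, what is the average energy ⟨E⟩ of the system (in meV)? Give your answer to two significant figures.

25 meV

Eᵢ/kT = 0, 3.140, 3.614.
Z = Σ e^(−Eᵢ/kT) = e^(−0) + e^(−3.140) + e^(−3.614) = 1.000 + 0.04328 + 0.02694 = 1.070.
⟨E⟩ = Σ Eᵢ e^(−Eᵢ/kT) / Z = (0·1.000 + 358·0.04328 + 412·0.02694) / 1.070 = 25 meV.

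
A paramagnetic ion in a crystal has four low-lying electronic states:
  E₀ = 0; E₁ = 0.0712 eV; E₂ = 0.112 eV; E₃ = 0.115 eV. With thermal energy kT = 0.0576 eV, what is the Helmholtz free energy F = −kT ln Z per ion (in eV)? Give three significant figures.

Eᵢ/kT = 0, 1.2361, 1.9444, 1.9965.
Z = Σ e^(−Eᵢ/kT) = e^(−0) + e^(−1.2361) + e^(−1.9444) + e^(−1.9965) = 1.0000 + 0.29052 + 0.14307 + 0.13581 = 1.5694.
F = −kT ln Z = −0.0576 × ln(1.5694) = −0.0576 × 0.45069 = -0.0260 eV.

-0.0260 eV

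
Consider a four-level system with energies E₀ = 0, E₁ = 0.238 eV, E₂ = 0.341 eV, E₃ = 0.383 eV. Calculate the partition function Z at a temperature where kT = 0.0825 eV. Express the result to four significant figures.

Eᵢ/kT = 0, 2.88485, 4.13333, 4.64242.
Z = Σ e^(−Eᵢ/kT) = e^(−0) + e^(−2.88485) + e^(−4.13333) + e^(−4.64242) = 1.00000 + 0.0558632 + 0.0160294 + 0.00963435 = 1.08153.

Z = 1.082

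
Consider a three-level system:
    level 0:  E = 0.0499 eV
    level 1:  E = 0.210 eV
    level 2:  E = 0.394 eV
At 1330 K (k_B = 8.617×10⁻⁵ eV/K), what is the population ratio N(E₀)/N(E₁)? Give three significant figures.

4.04

k_BT = 8.617×10⁻⁵ × 1330 K = 0.11461 eV.
n₀/n₁ = exp[−(E₀−E₁)/kT] = exp(−(-0.1601 eV)/(0.11461 eV)) = exp(1.3969) = 4.04.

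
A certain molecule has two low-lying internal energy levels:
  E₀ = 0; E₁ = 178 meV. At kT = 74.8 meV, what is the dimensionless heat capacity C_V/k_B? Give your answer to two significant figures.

Eᵢ/kT = 0, 2.380.
Z = Σ e^(−Eᵢ/kT) = e^(−0) + e^(−2.380) = 1.000 + 0.09255 = 1.093.
⟨E⟩ = 15.07 meV, ⟨E²⟩ = 2683 meV².
C_V/k_B = (⟨E²⟩ − ⟨E⟩²)/(kT)² = (2683 − 227.1)/5595 = 0.44.

0.44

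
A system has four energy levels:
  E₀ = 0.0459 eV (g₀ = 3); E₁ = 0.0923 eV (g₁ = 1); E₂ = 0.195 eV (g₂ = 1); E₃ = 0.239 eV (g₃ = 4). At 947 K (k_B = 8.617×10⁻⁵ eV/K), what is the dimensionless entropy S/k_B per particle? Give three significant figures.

1.78

k_BT = 8.617×10⁻⁵ × 947 K = 0.081603 eV.
Eᵢ/kT = 0.56248, 1.1311, 2.3896, 2.9288.
Z = Σ gᵢe^(−Eᵢ/kT) = 3·e^(−0.56248) + 1·e^(−1.1311) + 1·e^(−2.3896) + 4·e^(−2.9288) = 1.7094 + 0.32268 + 0.091666 + 0.21384 = 2.3376.
⟨E⟩ = Σ EᵢPᵢ = 0.075816 eV.
S/k_B = ln Z + ⟨E⟩/kT = ln(2.3376) + 0.075816/0.081603 = 0.84912 + 0.92908 = 1.78.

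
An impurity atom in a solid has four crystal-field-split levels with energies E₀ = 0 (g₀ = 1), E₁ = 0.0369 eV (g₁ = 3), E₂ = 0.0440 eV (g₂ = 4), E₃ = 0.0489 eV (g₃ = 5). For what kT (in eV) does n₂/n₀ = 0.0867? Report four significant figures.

0.01148 eV

n₂/n₀ = (g₂/g₀) exp[−(E₂−E₀)/kT] = 0.0867.
⇒ (E₂−E₀)/kT = ln((4/1)/0.0867) = ln(46.1361) = 3.83160.
kT = 0.0440 eV / 3.83160 = 0.01148 eV.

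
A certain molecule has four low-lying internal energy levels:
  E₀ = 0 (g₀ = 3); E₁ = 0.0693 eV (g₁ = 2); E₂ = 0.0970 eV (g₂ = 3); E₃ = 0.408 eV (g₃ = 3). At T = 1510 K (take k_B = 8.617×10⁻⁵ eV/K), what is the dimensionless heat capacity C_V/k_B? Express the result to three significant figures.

k_BT = 8.617×10⁻⁵ × 1510 K = 0.13012 eV.
Eᵢ/kT = 0, 0.53259, 0.74547, 3.1356.
Z = Σ gᵢe^(−Eᵢ/kT) = 3·e^(−0) + 2·e^(−0.53259) + 3·e^(−0.74547) + 3·e^(−3.1356) = 3.0000 + 1.1742 + 1.4235 + 0.13042 = 5.7281.
⟨E⟩ = 0.047601 eV, ⟨E²⟩ = 0.0071128 eV².
C_V/k_B = (⟨E²⟩ − ⟨E⟩²)/(kT)² = (0.0071128 − 0.0022659)/0.016931 = 0.286.

0.286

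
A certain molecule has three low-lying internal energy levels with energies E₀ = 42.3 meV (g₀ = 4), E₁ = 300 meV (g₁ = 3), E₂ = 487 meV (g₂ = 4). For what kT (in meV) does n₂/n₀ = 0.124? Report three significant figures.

n₂/n₀ = (g₂/g₀) exp[−(E₂−E₀)/kT] = 0.124.
⇒ (E₂−E₀)/kT = ln((4/4)/0.124) = ln(8.0645) = 2.0875.
kT = 444.7 meV / 2.0875 = 213 meV.

213 meV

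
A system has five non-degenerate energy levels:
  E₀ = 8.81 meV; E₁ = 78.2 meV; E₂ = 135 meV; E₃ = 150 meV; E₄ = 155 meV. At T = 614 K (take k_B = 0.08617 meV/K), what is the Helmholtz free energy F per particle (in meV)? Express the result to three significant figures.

-12.4 meV

k_BT = 0.08617 × 614 K = 52.908 meV.
Eᵢ/kT = 0.16652, 1.4780, 2.5516, 2.8351, 2.9296.
Z = Σ e^(−Eᵢ/kT) = e^(−0.16652) + e^(−1.4780) + e^(−2.5516) + e^(−2.8351) + e^(−2.9296) = 0.84661 + 0.22809 + 0.077957 + 0.058713 + 0.053418 = 1.2648.
F = −kT ln Z = −52.908 × ln(1.2648) = −52.908 × 0.23491 = -12.4 meV.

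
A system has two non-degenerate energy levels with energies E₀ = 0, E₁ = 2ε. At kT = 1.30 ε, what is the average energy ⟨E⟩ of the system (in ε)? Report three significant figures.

Eᵢ/kT = 0, 1.5385.
Z = Σ e^(−Eᵢ/kT) = e^(−0) + e^(−1.5385) = 1.0000 + 0.21470 = 1.2147.
⟨E⟩ = Σ Eᵢ e^(−Eᵢ/kT) / Z = (0·1.0000 + 2·0.21470) / 1.2147 = 0.354 ε.

0.354 ε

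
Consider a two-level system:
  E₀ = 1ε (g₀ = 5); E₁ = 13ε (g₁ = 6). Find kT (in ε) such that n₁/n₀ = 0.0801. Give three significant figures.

n₁/n₀ = (g₁/g₀) exp[−(E₁−E₀)/kT] = 0.0801.
⇒ (E₁−E₀)/kT = ln((6/5)/0.0801) = ln(14.981) = 2.7068.
kT = 12ε / 2.7068 = 4.43 ε.

4.43 ε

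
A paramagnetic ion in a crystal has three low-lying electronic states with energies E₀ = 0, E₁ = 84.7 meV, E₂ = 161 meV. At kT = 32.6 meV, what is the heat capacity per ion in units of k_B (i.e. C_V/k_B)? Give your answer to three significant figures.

0.581

Eᵢ/kT = 0, 2.5982, 4.9387.
Z = Σ e^(−Eᵢ/kT) = e^(−0) + e^(−2.5982) + e^(−4.9387) = 1.0000 + 0.074407 + 0.0071639 = 1.0816.
⟨E⟩ = 6.8932 meV, ⟨E²⟩ = 665.22 meV².
C_V/k_B = (⟨E²⟩ − ⟨E⟩²)/(kT)² = (665.22 − 47.516)/1062.8 = 0.581.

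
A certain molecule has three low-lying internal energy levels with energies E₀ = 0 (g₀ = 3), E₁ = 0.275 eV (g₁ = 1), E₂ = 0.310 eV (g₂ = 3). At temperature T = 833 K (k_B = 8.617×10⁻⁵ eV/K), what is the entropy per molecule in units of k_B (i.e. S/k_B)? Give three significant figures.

k_BT = 8.617×10⁻⁵ × 833 K = 0.071780 eV.
Eᵢ/kT = 0, 3.8312, 4.3188.
Z = Σ gᵢe^(−Eᵢ/kT) = 3·e^(−0) + 1·e^(−3.8312) + 3·e^(−4.3188) = 3.0000 + 0.021684 + 0.039948 = 3.0616.
⟨E⟩ = Σ EᵢPᵢ = 0.0059926 eV.
S/k_B = ln Z + ⟨E⟩/kT = ln(3.0616) + 0.0059926/0.071780 = 1.1189 + 0.083486 = 1.20.

1.20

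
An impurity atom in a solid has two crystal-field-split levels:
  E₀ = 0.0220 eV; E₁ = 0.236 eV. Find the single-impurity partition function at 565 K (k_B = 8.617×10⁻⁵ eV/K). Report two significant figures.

Z = 0.64

k_BT = 8.617×10⁻⁵ × 565 K = 0.04869 eV.
Eᵢ/kT = 0.4518, 4.847.
Z = Σ e^(−Eᵢ/kT) = e^(−0.4518) + e^(−4.847) = 0.6365 + 0.007852 = 0.6444.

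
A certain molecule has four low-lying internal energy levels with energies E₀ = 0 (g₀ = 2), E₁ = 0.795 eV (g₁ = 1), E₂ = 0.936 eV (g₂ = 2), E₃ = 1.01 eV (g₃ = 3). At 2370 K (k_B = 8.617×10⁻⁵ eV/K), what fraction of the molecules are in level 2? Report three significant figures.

k_BT = 8.617×10⁻⁵ × 2370 K = 0.20422 eV.
Eᵢ/kT = 0, 3.8929, 4.5833, 4.9456.
Z = Σ gᵢe^(−Eᵢ/kT) = 2·e^(−0) + 1·e^(−3.8929) + 2·e^(−4.5833) + 3·e^(−4.9456) = 2.0000 + 0.020386 + 0.020442 + 0.021344 = 2.0622.
P₂ = g₂ e^(−E₂/kT) / Z = 0.020442/2.0622 = 0.00991.

0.00991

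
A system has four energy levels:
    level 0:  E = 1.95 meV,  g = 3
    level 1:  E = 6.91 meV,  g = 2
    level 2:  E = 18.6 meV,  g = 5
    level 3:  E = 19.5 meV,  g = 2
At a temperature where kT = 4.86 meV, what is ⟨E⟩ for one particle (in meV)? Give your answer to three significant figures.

Eᵢ/kT = 0.40123, 1.4218, 3.8272, 4.0123.
Z = Σ gᵢe^(−Eᵢ/kT) = 3·e^(−0.40123) + 2·e^(−1.4218) + 5·e^(−3.8272) + 2·e^(−4.0123) = 2.0085 + 0.48256 + 0.10885 + 0.036183 = 2.6361.
⟨E⟩ = Σ Eᵢ gᵢe^(−Eᵢ/kT) / Z = (1.95·2.0085 + 6.91·0.48256 + 18.6·0.10885 + 19.5·0.036183) / 2.6361 = 3.79 meV.

3.79 meV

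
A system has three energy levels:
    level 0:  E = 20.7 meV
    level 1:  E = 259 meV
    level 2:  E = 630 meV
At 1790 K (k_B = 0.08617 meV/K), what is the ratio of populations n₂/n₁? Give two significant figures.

k_BT = 0.08617 × 1790 K = 154.2 meV.
n₂/n₁ = exp[−(E₂−E₁)/kT] = exp(−(371 meV)/(154.2 meV)) = exp(-2.406) = 0.090.

0.090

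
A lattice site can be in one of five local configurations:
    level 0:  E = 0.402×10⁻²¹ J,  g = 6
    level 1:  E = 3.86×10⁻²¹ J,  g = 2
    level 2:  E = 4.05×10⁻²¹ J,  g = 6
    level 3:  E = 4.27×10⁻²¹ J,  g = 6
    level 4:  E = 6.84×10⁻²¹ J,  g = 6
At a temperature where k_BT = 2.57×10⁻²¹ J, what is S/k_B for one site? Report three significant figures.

Eᵢ/kT = 0.15642, 1.5019, 1.5759, 1.6615, 2.6615.
Z = Σ gᵢe^(−Eᵢ/kT) = 6·e^(−0.15642) + 2·e^(−1.5019) + 6·e^(−1.5759) + 6·e^(−1.6615) + 6·e^(−2.6615) = 5.1312 + 0.44541 + 1.2409 + 1.1391 + 0.41906 = 8.3757.
⟨E⟩ = Σ EᵢPᵢ = 1.9745 ×10⁻²¹ J.
S/k_B = ln Z + ⟨E⟩/kT = ln(8.3757) + 1.9745/2.57 = 2.1253 + 0.76829 = 2.89.

2.89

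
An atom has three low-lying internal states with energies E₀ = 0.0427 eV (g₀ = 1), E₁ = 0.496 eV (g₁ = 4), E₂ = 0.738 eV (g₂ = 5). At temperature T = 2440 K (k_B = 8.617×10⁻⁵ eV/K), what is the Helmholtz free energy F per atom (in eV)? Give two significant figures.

-0.062 eV

k_BT = 8.617×10⁻⁵ × 2440 K = 0.2103 eV.
Eᵢ/kT = 0.2030, 2.359, 3.509.
Z = Σ gᵢe^(−Eᵢ/kT) = 1·e^(−0.2030) + 4·e^(−2.359) + 5·e^(−3.509) = 0.8163 + 0.3781 + 0.1496 = 1.344.
F = −kT ln Z = −0.2103 × ln(1.344) = −0.2103 × 0.2957 = -0.062 eV.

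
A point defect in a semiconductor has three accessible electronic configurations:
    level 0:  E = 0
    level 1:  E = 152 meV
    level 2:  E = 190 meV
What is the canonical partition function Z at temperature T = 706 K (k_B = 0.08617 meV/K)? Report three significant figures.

Z = 1.13

k_BT = 0.08617 × 706 K = 60.836 meV.
Eᵢ/kT = 0, 2.4985, 3.1232.
Z = Σ e^(−Eᵢ/kT) = e^(−0) + e^(−2.4985) + e^(−3.1232) = 1.0000 + 0.082208 + 0.044016 = 1.1262.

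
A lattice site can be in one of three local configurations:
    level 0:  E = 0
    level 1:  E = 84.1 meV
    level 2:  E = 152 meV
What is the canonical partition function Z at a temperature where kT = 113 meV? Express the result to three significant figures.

Eᵢ/kT = 0, 0.74425, 1.3451.
Z = Σ e^(−Eᵢ/kT) = e^(−0) + e^(−0.74425) + e^(−1.3451) = 1.0000 + 0.47509 + 0.26051 = 1.7356.

Z = 1.74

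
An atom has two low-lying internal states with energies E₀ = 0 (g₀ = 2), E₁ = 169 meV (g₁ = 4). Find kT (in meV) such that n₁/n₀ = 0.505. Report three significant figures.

n₁/n₀ = (g₁/g₀) exp[−(E₁−E₀)/kT] = 0.505.
⇒ (E₁−E₀)/kT = ln((4/2)/0.505) = ln(3.9604) = 1.3763.
kT = 169 meV / 1.3763 = 123 meV.

123 meV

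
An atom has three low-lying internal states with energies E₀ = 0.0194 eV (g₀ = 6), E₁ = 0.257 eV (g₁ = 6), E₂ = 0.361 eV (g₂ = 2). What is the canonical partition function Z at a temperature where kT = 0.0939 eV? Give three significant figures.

Eᵢ/kT = 0.20660, 2.7370, 3.8445.
Z = Σ gᵢe^(−Eᵢ/kT) = 6·e^(−0.20660) + 6·e^(−2.7370) + 2·e^(−3.8445) = 4.8801 + 0.38859 + 0.042794 = 5.3115.

Z = 5.31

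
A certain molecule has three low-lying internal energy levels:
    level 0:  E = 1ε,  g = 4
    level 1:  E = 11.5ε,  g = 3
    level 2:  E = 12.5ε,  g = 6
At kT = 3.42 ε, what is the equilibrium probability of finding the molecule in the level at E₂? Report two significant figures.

0.048

Eᵢ/kT = 0.2924, 3.363, 3.655.
Z = Σ gᵢe^(−Eᵢ/kT) = 4·e^(−0.2924) + 3·e^(−3.363) + 6·e^(−3.655) = 2.986 + 0.1039 + 0.1552 = 3.245.
P₂ = g₂ e^(−E₂/kT) / Z = 0.1552/3.245 = 0.048.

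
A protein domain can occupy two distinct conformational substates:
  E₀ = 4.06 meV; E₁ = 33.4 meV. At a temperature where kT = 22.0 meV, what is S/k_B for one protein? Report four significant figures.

0.5120

Eᵢ/kT = 0.184545, 1.51818.
Z = Σ e^(−Eᵢ/kT) = e^(−0.184545) + e^(−1.51818) = 0.831483 + 0.219110 = 1.05059.
⟨E⟩ = Σ EᵢPᵢ = 10.1791 meV.
S/k_B = ln Z + ⟨E⟩/kT = ln(1.05059) + 10.1791/22.0 = 0.0493519 + 0.462686 = 0.5120.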